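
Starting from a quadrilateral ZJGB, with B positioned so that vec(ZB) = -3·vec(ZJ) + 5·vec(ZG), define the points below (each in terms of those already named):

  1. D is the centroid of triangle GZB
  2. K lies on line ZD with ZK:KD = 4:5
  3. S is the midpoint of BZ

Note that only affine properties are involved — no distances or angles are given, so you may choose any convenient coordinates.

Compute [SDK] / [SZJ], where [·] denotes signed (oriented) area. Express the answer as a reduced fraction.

Set Z = (0, 0), J = (1, 0), G = (0, 1), B = (-3, 5); any affine frame gives the same invariant.
1. D is the centroid of triangle GZB ⇒ D = (-1, 2)
2. K lies on line ZD with ZK:KD = 4:5 ⇒ K = (-4/9, 8/9)
3. S is the midpoint of BZ ⇒ S = (-3/2, 5/2)
2·[SDK] = -5/18, 2·[SZJ] = 5/2
[SDK]:[SZJ] = -5/18:5/2 = -1/9

[SDK]:[SZJ] = -1/9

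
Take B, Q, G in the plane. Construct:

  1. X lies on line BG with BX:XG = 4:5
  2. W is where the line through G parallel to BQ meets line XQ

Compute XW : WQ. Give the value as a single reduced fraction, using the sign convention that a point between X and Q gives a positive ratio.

Work in coordinates with B = (0, 0), Q = (1, 0), G = (0, 1).
1. X lies on line BG with BX:XG = 4:5 ⇒ X = (0, 4/9)
2. W is where the line through G parallel to BQ meets line XQ ⇒ W = (-5/4, 1)
W = X + t·(Q−X) with t = -5/4, so XW:WQ = t:(1−t) = -5/4:9/4

XW:WQ = -5/9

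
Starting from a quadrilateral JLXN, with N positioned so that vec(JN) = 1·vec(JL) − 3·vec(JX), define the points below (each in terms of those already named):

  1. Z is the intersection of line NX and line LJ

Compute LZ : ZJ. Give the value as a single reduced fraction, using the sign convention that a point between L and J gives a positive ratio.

Set J = (0, 0), L = (1, 0), X = (0, 1), N = (1, -3); any affine frame gives the same invariant.
1. Z is the intersection of line NX and line LJ ⇒ Z = (1/4, 0)
Z = L + t·(J−L) with t = 3/4, so LZ:ZJ = t:(1−t) = 3/4:1/4

LZ:ZJ = 3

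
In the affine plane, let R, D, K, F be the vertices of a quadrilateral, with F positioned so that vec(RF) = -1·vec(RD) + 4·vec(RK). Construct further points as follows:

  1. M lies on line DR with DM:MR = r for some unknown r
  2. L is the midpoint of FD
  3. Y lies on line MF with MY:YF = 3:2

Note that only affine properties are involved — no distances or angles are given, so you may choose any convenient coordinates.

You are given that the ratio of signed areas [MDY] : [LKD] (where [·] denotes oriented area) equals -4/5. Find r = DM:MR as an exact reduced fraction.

r = -1/4

Set R = (0, 0), D = (1, 0), K = (0, 1), F = (-1, 4); any affine frame gives the same invariant.
1. With DM:MR = r, write λ = r/(r+1) so M = D + λ·(R−D); M is affine-linear in λ
2. L is the midpoint of FD ⇒ L = (0, 2)
3. Y lies on line MF with MY:YF = 3:2 ⇒ Y is an affine combination of earlier points and hence also affine-linear in λ
Every point depending on M is an affine combination of M and λ-independent points, so each such coordinate is linear in λ; the λ² term in each signed area is a multiple of (R−D)×(R−D) = 0, so 2·[MDY] and 2·[LKD] are each linear in λ. Evaluating at λ=0 and λ=1:
  2·[MDY] = 12/5·λ,   2·[LKD] = 1
So [MDY]:[LKD] = (12/5·λ) / (1). Setting this equal to -4/5:
  12/5·λ = -4/5·(1)  ⇒  λ = -1/3
Then r = λ/(1−λ) = (-1/3)/(4/3) = -1/4. Check: with r = -1/4, M = (4/3, 0) and [MDY]:[LKD] = -4/5 as required.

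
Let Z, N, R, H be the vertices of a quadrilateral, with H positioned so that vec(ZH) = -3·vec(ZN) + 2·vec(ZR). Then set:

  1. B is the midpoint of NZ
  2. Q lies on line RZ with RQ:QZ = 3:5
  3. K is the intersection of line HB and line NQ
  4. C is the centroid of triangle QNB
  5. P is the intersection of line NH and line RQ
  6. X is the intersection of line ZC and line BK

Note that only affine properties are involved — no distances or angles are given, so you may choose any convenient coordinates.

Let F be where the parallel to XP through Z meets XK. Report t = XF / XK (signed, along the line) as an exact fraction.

Choose coordinates Z = (0, 0), N = (1, 0), R = (0, 1), H = (-3, 2).
1. B is the midpoint of NZ ⇒ B = (1/2, 0)
2. Q lies on line RZ with RQ:QZ = 3:5 ⇒ Q = (0, 5/8)
3. K is the intersection of line HB and line NQ ⇒ K = (19/3, -10/3)
4. C is the centroid of triangle QNB ⇒ C = (1/2, 5/24)
5. P is the intersection of line NH and line RQ ⇒ P = (0, 1/2)
6. X is the intersection of line ZC and line BK ⇒ X = (24/83, 10/83)
through Z parallel to XP: direction (-24/83, 63/166); meets XK at F = (-32/83, 42/83)
F = X + t·(K−X) with t = -24/215

t = -24/215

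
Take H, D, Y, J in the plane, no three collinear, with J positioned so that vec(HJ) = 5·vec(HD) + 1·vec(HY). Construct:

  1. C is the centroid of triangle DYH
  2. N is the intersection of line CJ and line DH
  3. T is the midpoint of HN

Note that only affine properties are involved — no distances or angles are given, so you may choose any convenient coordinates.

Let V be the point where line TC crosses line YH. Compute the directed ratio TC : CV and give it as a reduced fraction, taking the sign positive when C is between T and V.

Work in coordinates with H = (0, 0), D = (1, 0), Y = (0, 1), J = (5, 1).
1. C is the centroid of triangle DYH ⇒ C = (1/3, 1/3)
2. N is the intersection of line CJ and line DH ⇒ N = (-2, 0)
3. T is the midpoint of HN ⇒ T = (-1, 0)
line TC meets YH at V = (0, 1/4)
C = T + t·(V−T) with t = 4/3, so TC:CV = 4/3:-1/3

TC:CV = -4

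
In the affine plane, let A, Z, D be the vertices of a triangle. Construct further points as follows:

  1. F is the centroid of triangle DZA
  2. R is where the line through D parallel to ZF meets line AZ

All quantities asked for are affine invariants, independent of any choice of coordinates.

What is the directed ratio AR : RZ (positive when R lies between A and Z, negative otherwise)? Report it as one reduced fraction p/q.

AR:RZ = -2

Choose coordinates A = (0, 0), Z = (1, 0), D = (0, 1).
1. F is the centroid of triangle DZA ⇒ F = (1/3, 1/3)
2. R is where the line through D parallel to ZF meets line AZ ⇒ R = (2, 0)
R = A + t·(Z−A) with t = 2, so AR:RZ = t:(1−t) = 2:-1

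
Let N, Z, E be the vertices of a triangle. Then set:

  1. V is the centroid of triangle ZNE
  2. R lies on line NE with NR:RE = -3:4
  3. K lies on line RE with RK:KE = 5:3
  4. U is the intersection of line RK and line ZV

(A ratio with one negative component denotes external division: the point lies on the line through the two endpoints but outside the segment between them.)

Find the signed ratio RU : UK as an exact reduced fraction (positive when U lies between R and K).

RU:UK = -7/2

Work in coordinates with N = (0, 0), Z = (1, 0), E = (0, 1).
1. V is the centroid of triangle ZNE ⇒ V = (1/3, 1/3)
2. R lies on line NE with NR:RE = -3:4 ⇒ R = (0, -3)
3. K lies on line RE with RK:KE = 5:3 ⇒ K = (0, -1/2)
4. U is the intersection of line RK and line ZV ⇒ U = (0, 1/2)
U = R + t·(K−R) with t = 7/5, so RU:UK = t:(1−t) = 7/5:-2/5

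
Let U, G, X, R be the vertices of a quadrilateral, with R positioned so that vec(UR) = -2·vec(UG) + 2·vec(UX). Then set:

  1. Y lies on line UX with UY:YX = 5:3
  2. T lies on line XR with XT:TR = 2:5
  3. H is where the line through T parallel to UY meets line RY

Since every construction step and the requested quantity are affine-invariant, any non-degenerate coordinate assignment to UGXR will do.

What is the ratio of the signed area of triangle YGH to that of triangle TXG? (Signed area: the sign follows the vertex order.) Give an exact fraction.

[YGH]:[TXG] = -1/8

Work in coordinates with U = (0, 0), G = (1, 0), X = (0, 1), R = (-2, 2).
1. Y lies on line UX with UY:YX = 5:3 ⇒ Y = (0, 5/8)
2. T lies on line XR with XT:TR = 2:5 ⇒ T = (-4/7, 9/7)
3. H is where the line through T parallel to UY meets line RY ⇒ H = (-4/7, 57/56)
2·[YGH] = 1/28, 2·[TXG] = -2/7
[YGH]:[TXG] = 1/28:-2/7 = -1/8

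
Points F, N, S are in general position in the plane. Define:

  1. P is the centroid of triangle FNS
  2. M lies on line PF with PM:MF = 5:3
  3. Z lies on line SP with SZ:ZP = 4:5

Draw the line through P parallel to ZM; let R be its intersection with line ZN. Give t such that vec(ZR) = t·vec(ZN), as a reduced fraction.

t = 5/22

Work in coordinates with F = (0, 0), N = (1, 0), S = (0, 1).
1. P is the centroid of triangle FNS ⇒ P = (1/3, 1/3)
2. M lies on line PF with PM:MF = 5:3 ⇒ M = (1/8, 1/8)
3. Z lies on line SP with SZ:ZP = 4:5 ⇒ Z = (4/27, 19/27)
through P parallel to ZM: direction (-5/216, -125/216); meets ZN at R = (203/594, 323/594)
R = Z + t·(N−Z) with t = 5/22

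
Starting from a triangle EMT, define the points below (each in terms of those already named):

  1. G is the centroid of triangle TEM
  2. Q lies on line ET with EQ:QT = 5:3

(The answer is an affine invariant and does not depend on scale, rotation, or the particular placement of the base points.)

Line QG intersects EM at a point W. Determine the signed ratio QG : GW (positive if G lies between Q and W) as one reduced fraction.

Choose coordinates E = (0, 0), M = (1, 0), T = (0, 1).
1. G is the centroid of triangle TEM ⇒ G = (1/3, 1/3)
2. Q lies on line ET with EQ:QT = 5:3 ⇒ Q = (0, 5/8)
line QG meets EM at W = (5/7, 0)
G = Q + t·(W−Q) with t = 7/15, so QG:GW = 7/15:8/15

QG:GW = 7/8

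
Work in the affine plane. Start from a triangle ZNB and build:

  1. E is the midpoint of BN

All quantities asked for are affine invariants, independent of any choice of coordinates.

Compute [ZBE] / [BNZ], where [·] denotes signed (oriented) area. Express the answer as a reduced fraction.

[ZBE]:[BNZ] = 1/2

Set Z = (0, 0), N = (1, 0), B = (0, 1); any affine frame gives the same invariant.
1. E is the midpoint of BN ⇒ E = (1/2, 1/2)
2·[ZBE] = -1/2, 2·[BNZ] = -1
[ZBE]:[BNZ] = -1/2:-1 = 1/2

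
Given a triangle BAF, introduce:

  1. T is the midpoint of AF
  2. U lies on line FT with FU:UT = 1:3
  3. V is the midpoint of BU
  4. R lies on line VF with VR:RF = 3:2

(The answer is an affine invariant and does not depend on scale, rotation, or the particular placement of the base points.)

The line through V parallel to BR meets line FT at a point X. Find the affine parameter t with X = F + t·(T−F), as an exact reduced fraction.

Choose coordinates B = (0, 0), A = (1, 0), F = (0, 1).
1. T is the midpoint of AF ⇒ T = (1/2, 1/2)
2. U lies on line FT with FU:UT = 1:3 ⇒ U = (1/8, 7/8)
3. V is the midpoint of BU ⇒ V = (1/16, 7/16)
4. R lies on line VF with VR:RF = 3:2 ⇒ R = (1/40, 31/40)
through V parallel to BR: direction (1/40, 31/40); meets FT at X = (5/64, 59/64)
X = F + t·(T−F) with t = 5/32

t = 5/32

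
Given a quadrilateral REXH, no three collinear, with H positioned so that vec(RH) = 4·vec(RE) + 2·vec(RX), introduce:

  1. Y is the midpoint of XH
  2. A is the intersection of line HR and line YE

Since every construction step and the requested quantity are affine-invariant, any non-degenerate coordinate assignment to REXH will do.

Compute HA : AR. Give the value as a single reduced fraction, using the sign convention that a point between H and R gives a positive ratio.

HA:AR = 5/3

Work in coordinates with R = (0, 0), E = (1, 0), X = (0, 1), H = (4, 2).
1. Y is the midpoint of XH ⇒ Y = (2, 3/2)
2. A is the intersection of line HR and line YE ⇒ A = (3/2, 3/4)
A = H + t·(R−H) with t = 5/8, so HA:AR = t:(1−t) = 5/8:3/8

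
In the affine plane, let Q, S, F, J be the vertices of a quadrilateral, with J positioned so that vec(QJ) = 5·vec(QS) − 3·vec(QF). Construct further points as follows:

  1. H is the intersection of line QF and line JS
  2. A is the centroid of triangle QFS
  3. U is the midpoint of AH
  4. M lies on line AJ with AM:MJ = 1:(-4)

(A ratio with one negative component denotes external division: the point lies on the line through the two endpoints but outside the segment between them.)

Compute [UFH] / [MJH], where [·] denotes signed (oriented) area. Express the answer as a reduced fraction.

[UFH]:[MJH] = 3/80

Assign Q = (0, 0), S = (1, 0), F = (0, 1), J = (5, -3) — the answer is frame-independent, so this choice is without loss of generality.
1. H is the intersection of line QF and line JS ⇒ H = (0, 3/4)
2. A is the centroid of triangle QFS ⇒ A = (1/3, 1/3)
3. U is the midpoint of AH ⇒ U = (1/6, 13/24)
4. M lies on line AJ with AM:MJ = 1:(-4) ⇒ M = (-11/9, 13/9)
2·[UFH] = 1/24, 2·[MJH] = 10/9
[UFH]:[MJH] = 1/24:10/9 = 3/80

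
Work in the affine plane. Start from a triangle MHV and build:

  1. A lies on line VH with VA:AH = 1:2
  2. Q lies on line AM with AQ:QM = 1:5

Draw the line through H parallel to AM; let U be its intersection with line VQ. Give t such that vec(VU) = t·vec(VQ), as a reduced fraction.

t = 3

Set M = (0, 0), H = (1, 0), V = (0, 1); any affine frame gives the same invariant.
1. A lies on line VH with VA:AH = 1:2 ⇒ A = (1/3, 2/3)
2. Q lies on line AM with AQ:QM = 1:5 ⇒ Q = (5/18, 5/9)
through H parallel to AM: direction (-1/3, -2/3); meets VQ at U = (5/6, -1/3)
U = V + t·(Q−V) with t = 3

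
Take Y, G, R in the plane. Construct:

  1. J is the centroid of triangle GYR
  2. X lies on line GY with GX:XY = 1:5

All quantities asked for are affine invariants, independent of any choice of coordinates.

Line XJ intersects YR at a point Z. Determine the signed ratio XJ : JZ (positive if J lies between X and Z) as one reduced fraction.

XJ:JZ = 3/2

Choose coordinates Y = (0, 0), G = (1, 0), R = (0, 1).
1. J is the centroid of triangle GYR ⇒ J = (1/3, 1/3)
2. X lies on line GY with GX:XY = 1:5 ⇒ X = (5/6, 0)
line XJ meets YR at Z = (0, 5/9)
J = X + t·(Z−X) with t = 3/5, so XJ:JZ = 3/5:2/5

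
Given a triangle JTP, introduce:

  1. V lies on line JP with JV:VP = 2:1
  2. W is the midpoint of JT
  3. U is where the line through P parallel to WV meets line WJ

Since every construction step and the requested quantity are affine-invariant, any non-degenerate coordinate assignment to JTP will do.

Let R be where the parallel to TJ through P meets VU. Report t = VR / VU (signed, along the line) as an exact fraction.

t = -1/2

Work in coordinates with J = (0, 0), T = (1, 0), P = (0, 1).
1. V lies on line JP with JV:VP = 2:1 ⇒ V = (0, 2/3)
2. W is the midpoint of JT ⇒ W = (1/2, 0)
3. U is where the line through P parallel to WV meets line WJ ⇒ U = (3/4, 0)
through P parallel to TJ: direction (-1, 0); meets VU at R = (-3/8, 1)
R = V + t·(U−V) with t = -1/2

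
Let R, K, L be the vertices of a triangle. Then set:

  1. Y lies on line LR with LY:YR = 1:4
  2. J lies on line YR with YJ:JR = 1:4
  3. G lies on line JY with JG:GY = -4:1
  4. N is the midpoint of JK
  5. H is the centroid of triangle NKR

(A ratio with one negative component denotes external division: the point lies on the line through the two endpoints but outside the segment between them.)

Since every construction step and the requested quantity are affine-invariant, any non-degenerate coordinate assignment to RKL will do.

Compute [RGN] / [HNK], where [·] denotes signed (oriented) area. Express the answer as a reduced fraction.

[RGN]:[HNK] = 4

Assign R = (0, 0), K = (1, 0), L = (0, 1) — the answer is frame-independent, so this choice is without loss of generality.
1. Y lies on line LR with LY:YR = 1:4 ⇒ Y = (0, 4/5)
2. J lies on line YR with YJ:JR = 1:4 ⇒ J = (0, 16/25)
3. G lies on line JY with JG:GY = -4:1 ⇒ G = (0, 64/75)
4. N is the midpoint of JK ⇒ N = (1/2, 8/25)
5. H is the centroid of triangle NKR ⇒ H = (1/2, 8/75)
2·[RGN] = -32/75, 2·[HNK] = -8/75
[RGN]:[HNK] = -32/75:-8/75 = 4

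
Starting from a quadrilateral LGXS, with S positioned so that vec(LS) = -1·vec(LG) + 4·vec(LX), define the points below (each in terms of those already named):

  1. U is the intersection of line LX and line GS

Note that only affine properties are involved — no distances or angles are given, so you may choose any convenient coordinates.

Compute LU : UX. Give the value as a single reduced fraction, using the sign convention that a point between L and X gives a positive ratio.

Assign L = (0, 0), G = (1, 0), X = (0, 1), S = (-1, 4) — the answer is frame-independent, so this choice is without loss of generality.
1. U is the intersection of line LX and line GS ⇒ U = (0, 2)
U = L + t·(X−L) with t = 2, so LU:UX = t:(1−t) = 2:-1

LU:UX = -2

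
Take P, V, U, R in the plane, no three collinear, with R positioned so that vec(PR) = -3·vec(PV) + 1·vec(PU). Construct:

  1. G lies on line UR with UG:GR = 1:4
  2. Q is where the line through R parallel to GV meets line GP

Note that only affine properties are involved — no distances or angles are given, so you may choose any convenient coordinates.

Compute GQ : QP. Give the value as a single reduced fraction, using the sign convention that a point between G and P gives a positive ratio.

GQ:QP = -12/7

Choose coordinates P = (0, 0), V = (1, 0), U = (0, 1), R = (-3, 1).
1. G lies on line UR with UG:GR = 1:4 ⇒ G = (-3/5, 1)
2. Q is where the line through R parallel to GV meets line GP ⇒ Q = (21/25, -7/5)
Q = G + t·(P−G) with t = 12/5, so GQ:QP = t:(1−t) = 12/5:-7/5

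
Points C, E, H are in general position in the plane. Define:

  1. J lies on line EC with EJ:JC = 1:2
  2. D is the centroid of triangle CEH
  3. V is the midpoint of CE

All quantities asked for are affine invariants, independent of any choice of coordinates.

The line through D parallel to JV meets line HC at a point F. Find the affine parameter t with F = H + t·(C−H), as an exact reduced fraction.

Work in coordinates with C = (0, 0), E = (1, 0), H = (0, 1).
1. J lies on line EC with EJ:JC = 1:2 ⇒ J = (2/3, 0)
2. D is the centroid of triangle CEH ⇒ D = (1/3, 1/3)
3. V is the midpoint of CE ⇒ V = (1/2, 0)
through D parallel to JV: direction (-1/6, 0); meets HC at F = (0, 1/3)
F = H + t·(C−H) with t = 2/3

t = 2/3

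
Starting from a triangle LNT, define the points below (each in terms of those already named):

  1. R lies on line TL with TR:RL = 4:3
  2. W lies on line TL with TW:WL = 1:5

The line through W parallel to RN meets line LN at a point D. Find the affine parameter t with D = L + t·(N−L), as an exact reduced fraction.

t = 35/18

Choose coordinates L = (0, 0), N = (1, 0), T = (0, 1).
1. R lies on line TL with TR:RL = 4:3 ⇒ R = (0, 3/7)
2. W lies on line TL with TW:WL = 1:5 ⇒ W = (0, 5/6)
through W parallel to RN: direction (1, -3/7); meets LN at D = (35/18, 0)
D = L + t·(N−L) with t = 35/18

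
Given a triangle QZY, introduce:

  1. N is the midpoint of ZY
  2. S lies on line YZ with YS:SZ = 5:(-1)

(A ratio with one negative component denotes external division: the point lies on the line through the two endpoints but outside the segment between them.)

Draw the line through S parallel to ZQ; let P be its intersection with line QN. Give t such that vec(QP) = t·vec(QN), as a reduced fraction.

Choose coordinates Q = (0, 0), Z = (1, 0), Y = (0, 1).
1. N is the midpoint of ZY ⇒ N = (1/2, 1/2)
2. S lies on line YZ with YS:SZ = 5:(-1) ⇒ S = (5/4, -1/4)
through S parallel to ZQ: direction (-1, 0); meets QN at P = (-1/4, -1/4)
P = Q + t·(N−Q) with t = -1/2

t = -1/2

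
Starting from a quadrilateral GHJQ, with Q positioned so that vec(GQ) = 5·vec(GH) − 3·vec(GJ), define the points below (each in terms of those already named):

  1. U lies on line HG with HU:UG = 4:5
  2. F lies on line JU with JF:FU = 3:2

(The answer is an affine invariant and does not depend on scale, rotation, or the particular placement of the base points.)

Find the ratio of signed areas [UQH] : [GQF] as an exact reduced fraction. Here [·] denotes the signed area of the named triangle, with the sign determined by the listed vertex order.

[UQH]:[GQF] = 4/9

Set G = (0, 0), H = (1, 0), J = (0, 1), Q = (5, -3); any affine frame gives the same invariant.
1. U lies on line HG with HU:UG = 4:5 ⇒ U = (5/9, 0)
2. F lies on line JU with JF:FU = 3:2 ⇒ F = (1/3, 2/5)
2·[UQH] = 4/3, 2·[GQF] = 3
[UQH]:[GQF] = 4/3:3 = 4/9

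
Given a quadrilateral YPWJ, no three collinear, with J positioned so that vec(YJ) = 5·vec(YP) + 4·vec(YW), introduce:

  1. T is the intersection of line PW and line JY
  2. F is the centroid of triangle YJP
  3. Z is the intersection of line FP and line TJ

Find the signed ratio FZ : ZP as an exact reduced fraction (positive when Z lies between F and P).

FZ:ZP = -1/3

Choose coordinates Y = (0, 0), P = (1, 0), W = (0, 1), J = (5, 4).
1. T is the intersection of line PW and line JY ⇒ T = (5/9, 4/9)
2. F is the centroid of triangle YJP ⇒ F = (2, 4/3)
3. Z is the intersection of line FP and line TJ ⇒ Z = (5/2, 2)
Z = F + t·(P−F) with t = -1/2, so FZ:ZP = t:(1−t) = -1/2:3/2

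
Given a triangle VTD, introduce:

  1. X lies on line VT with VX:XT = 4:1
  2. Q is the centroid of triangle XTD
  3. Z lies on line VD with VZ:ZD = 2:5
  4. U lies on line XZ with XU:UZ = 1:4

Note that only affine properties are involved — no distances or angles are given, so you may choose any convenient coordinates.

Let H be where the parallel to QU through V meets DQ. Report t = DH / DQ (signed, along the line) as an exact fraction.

Choose coordinates V = (0, 0), T = (1, 0), D = (0, 1).
1. X lies on line VT with VX:XT = 4:1 ⇒ X = (4/5, 0)
2. Q is the centroid of triangle XTD ⇒ Q = (3/5, 1/3)
3. Z lies on line VD with VZ:ZD = 2:5 ⇒ Z = (0, 2/7)
4. U lies on line XZ with XU:UZ = 1:4 ⇒ U = (16/25, 2/35)
through V parallel to QU: direction (1/25, -29/105); meets DQ at H = (-63/365, 87/73)
H = D + t·(Q−D) with t = -21/73

t = -21/73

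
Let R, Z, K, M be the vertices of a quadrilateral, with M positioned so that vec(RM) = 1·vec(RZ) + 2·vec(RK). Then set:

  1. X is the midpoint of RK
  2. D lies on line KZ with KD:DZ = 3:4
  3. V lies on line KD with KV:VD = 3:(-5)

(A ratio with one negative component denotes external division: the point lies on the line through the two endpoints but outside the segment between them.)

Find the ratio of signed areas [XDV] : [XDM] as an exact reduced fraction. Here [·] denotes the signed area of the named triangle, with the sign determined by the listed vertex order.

Choose coordinates R = (0, 0), Z = (1, 0), K = (0, 1), M = (1, 2).
1. X is the midpoint of RK ⇒ X = (0, 1/2)
2. D lies on line KZ with KD:DZ = 3:4 ⇒ D = (3/7, 4/7)
3. V lies on line KD with KV:VD = 3:(-5) ⇒ V = (-9/14, 23/14)
2·[XDV] = 15/28, 2·[XDM] = 4/7
[XDV]:[XDM] = 15/28:4/7 = 15/16

[XDV]:[XDM] = 15/16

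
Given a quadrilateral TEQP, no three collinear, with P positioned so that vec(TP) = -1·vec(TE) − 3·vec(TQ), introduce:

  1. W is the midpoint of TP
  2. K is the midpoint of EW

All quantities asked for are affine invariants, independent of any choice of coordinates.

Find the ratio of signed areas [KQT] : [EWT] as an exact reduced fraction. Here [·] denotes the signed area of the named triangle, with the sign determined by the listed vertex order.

[KQT]:[EWT] = -1/6

Work in coordinates with T = (0, 0), E = (1, 0), Q = (0, 1), P = (-1, -3).
1. W is the midpoint of TP ⇒ W = (-1/2, -3/2)
2. K is the midpoint of EW ⇒ K = (1/4, -3/4)
2·[KQT] = 1/4, 2·[EWT] = -3/2
[KQT]:[EWT] = 1/4:-3/2 = -1/6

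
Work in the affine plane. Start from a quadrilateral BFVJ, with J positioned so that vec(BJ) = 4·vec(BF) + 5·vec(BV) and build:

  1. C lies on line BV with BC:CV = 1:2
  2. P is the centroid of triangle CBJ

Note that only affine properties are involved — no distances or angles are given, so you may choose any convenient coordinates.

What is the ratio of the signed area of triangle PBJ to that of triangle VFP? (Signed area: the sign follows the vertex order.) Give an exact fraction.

Choose coordinates B = (0, 0), F = (1, 0), V = (0, 1), J = (4, 5).
1. C lies on line BV with BC:CV = 1:2 ⇒ C = (0, 1/3)
2. P is the centroid of triangle CBJ ⇒ P = (4/3, 16/9)
2·[PBJ] = 4/9, 2·[VFP] = 19/9
[PBJ]:[VFP] = 4/9:19/9 = 4/19

[PBJ]:[VFP] = 4/19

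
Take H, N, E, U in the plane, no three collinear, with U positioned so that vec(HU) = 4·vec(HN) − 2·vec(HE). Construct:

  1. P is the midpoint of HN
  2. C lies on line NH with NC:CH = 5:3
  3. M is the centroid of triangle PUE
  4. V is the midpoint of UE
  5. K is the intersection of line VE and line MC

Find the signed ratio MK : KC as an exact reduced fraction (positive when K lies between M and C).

Set H = (0, 0), N = (1, 0), E = (0, 1), U = (4, -2); any affine frame gives the same invariant.
1. P is the midpoint of HN ⇒ P = (1/2, 0)
2. C lies on line NH with NC:CH = 5:3 ⇒ C = (3/8, 0)
3. M is the centroid of triangle PUE ⇒ M = (3/2, -1/3)
4. V is the midpoint of UE ⇒ V = (2, -1/2)
5. K is the intersection of line VE and line MC ⇒ K = (96/49, -23/49)
K = M + t·(C−M) with t = -20/49, so MK:KC = t:(1−t) = -20/49:69/49

MK:KC = -20/69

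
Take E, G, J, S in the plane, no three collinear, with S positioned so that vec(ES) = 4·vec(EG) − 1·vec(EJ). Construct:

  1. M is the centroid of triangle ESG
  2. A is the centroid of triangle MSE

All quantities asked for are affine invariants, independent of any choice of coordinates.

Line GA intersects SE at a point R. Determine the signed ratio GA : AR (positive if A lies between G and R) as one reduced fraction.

Set E = (0, 0), G = (1, 0), J = (0, 1), S = (4, -1); any affine frame gives the same invariant.
1. M is the centroid of triangle ESG ⇒ M = (5/3, -1/3)
2. A is the centroid of triangle MSE ⇒ A = (17/9, -4/9)
line GA meets SE at R = (2, -1/2)
A = G + t·(R−G) with t = 8/9, so GA:AR = 8/9:1/9

GA:AR = 8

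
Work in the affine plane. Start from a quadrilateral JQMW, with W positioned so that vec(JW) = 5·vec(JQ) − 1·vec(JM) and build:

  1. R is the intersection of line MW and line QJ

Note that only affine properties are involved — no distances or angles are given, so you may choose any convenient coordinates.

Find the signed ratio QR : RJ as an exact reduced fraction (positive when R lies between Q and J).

QR:RJ = -3/5

Assign J = (0, 0), Q = (1, 0), M = (0, 1), W = (5, -1) — the answer is frame-independent, so this choice is without loss of generality.
1. R is the intersection of line MW and line QJ ⇒ R = (5/2, 0)
R = Q + t·(J−Q) with t = -3/2, so QR:RJ = t:(1−t) = -3/2:5/2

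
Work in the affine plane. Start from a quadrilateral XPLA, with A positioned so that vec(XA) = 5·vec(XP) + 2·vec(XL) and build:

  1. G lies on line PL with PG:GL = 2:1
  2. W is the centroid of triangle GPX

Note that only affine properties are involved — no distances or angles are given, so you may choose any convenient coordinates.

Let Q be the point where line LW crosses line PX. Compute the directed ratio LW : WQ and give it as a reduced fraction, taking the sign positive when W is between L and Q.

Choose coordinates X = (0, 0), P = (1, 0), L = (0, 1), A = (5, 2).
1. G lies on line PL with PG:GL = 2:1 ⇒ G = (1/3, 2/3)
2. W is the centroid of triangle GPX ⇒ W = (4/9, 2/9)
line LW meets PX at Q = (4/7, 0)
W = L + t·(Q−L) with t = 7/9, so LW:WQ = 7/9:2/9

LW:WQ = 7/2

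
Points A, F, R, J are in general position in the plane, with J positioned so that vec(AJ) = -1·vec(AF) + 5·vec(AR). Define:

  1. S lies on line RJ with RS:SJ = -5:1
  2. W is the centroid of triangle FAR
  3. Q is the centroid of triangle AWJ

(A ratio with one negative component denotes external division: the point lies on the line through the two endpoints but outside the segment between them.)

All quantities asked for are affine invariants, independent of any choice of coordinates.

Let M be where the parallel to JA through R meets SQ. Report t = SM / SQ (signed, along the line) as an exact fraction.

t = 15/11

Choose coordinates A = (0, 0), F = (1, 0), R = (0, 1), J = (-1, 5).
1. S lies on line RJ with RS:SJ = -5:1 ⇒ S = (-5/4, 6)
2. W is the centroid of triangle FAR ⇒ W = (1/3, 1/3)
3. Q is the centroid of triangle AWJ ⇒ Q = (-2/9, 16/9)
through R parallel to JA: direction (1, -5); meets SQ at M = (5/33, 8/33)
M = S + t·(Q−S) with t = 15/11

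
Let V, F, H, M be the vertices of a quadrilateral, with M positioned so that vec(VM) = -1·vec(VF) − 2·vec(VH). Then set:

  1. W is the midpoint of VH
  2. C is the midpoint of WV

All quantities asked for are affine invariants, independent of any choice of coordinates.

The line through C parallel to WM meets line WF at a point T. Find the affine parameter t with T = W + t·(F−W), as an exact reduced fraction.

t = 1/12

Choose coordinates V = (0, 0), F = (1, 0), H = (0, 1), M = (-1, -2).
1. W is the midpoint of VH ⇒ W = (0, 1/2)
2. C is the midpoint of WV ⇒ C = (0, 1/4)
through C parallel to WM: direction (-1, -5/2); meets WF at T = (1/12, 11/24)
T = W + t·(F−W) with t = 1/12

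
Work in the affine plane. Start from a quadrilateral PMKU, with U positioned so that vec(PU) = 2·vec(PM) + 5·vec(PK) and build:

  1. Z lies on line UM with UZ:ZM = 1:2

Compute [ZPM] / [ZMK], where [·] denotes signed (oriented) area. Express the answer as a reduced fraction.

Choose coordinates P = (0, 0), M = (1, 0), K = (0, 1), U = (2, 5).
1. Z lies on line UM with UZ:ZM = 1:2 ⇒ Z = (5/3, 10/3)
2·[ZPM] = 10/3, 2·[ZMK] = -4
[ZPM]:[ZMK] = 10/3:-4 = -5/6

[ZPM]:[ZMK] = -5/6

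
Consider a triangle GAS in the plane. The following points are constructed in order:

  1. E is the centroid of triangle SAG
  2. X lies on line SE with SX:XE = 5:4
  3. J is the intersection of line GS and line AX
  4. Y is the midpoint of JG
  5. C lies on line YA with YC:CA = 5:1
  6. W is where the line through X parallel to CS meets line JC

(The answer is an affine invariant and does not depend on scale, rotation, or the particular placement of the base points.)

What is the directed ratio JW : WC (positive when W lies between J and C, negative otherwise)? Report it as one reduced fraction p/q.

Choose coordinates G = (0, 0), A = (1, 0), S = (0, 1).
1. E is the centroid of triangle SAG ⇒ E = (1/3, 1/3)
2. X lies on line SE with SX:XE = 5:4 ⇒ X = (5/27, 17/27)
3. J is the intersection of line GS and line AX ⇒ J = (0, 17/22)
4. Y is the midpoint of JG ⇒ Y = (0, 17/44)
5. C lies on line YA with YC:CA = 5:1 ⇒ C = (5/6, 17/264)
6. W is where the line through X parallel to CS meets line JC ⇒ W = (77/324, 40681/71280)
W = J + t·(C−J) with t = 77/270, so JW:WC = t:(1−t) = 77/270:193/270

JW:WC = 77/193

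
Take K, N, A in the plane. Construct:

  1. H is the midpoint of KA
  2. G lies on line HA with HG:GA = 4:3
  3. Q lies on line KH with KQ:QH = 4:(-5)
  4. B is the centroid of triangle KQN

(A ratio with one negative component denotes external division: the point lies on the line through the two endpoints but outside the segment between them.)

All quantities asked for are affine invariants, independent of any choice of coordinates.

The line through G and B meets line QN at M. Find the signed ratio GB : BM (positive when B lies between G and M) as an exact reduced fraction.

GB:BM = 89/28

Set K = (0, 0), N = (1, 0), A = (0, 1); any affine frame gives the same invariant.
1. H is the midpoint of KA ⇒ H = (0, 1/2)
2. G lies on line HA with HG:GA = 4:3 ⇒ G = (0, 11/14)
3. Q lies on line KH with KQ:QH = 4:(-5) ⇒ Q = (0, -2)
4. B is the centroid of triangle KQN ⇒ B = (1/3, -2/3)
line GB meets QN at M = (39/89, -100/89)
B = G + t·(M−G) with t = 89/117, so GB:BM = 89/117:28/117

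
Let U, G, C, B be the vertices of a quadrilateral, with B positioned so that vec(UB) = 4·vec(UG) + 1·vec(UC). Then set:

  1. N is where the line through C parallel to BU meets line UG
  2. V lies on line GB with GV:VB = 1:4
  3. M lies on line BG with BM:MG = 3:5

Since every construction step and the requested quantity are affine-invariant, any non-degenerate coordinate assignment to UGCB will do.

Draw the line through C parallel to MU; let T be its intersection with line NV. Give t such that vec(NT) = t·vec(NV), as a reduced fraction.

t = -5/39

Work in coordinates with U = (0, 0), G = (1, 0), C = (0, 1), B = (4, 1).
1. N is where the line through C parallel to BU meets line UG ⇒ N = (-4, 0)
2. V lies on line GB with GV:VB = 1:4 ⇒ V = (8/5, 1/5)
3. M lies on line BG with BM:MG = 3:5 ⇒ M = (23/8, 5/8)
through C parallel to MU: direction (-23/8, -5/8); meets NV at T = (-184/39, -1/39)
T = N + t·(V−N) with t = -5/39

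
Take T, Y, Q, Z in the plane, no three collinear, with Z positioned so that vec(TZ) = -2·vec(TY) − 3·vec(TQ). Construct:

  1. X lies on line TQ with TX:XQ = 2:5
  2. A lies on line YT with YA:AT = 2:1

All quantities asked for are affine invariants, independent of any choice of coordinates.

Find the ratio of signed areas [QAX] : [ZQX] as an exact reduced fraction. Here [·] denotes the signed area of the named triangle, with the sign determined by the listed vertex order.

[QAX]:[ZQX] = 1/6

Work in coordinates with T = (0, 0), Y = (1, 0), Q = (0, 1), Z = (-2, -3).
1. X lies on line TQ with TX:XQ = 2:5 ⇒ X = (0, 2/7)
2. A lies on line YT with YA:AT = 2:1 ⇒ A = (1/3, 0)
2·[QAX] = -5/21, 2·[ZQX] = -10/7
[QAX]:[ZQX] = -5/21:-10/7 = 1/6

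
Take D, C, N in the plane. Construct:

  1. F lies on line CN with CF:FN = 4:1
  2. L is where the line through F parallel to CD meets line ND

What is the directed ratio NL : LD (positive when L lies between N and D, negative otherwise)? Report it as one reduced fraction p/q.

NL:LD = 1/4

Assign D = (0, 0), C = (1, 0), N = (0, 1) — the answer is frame-independent, so this choice is without loss of generality.
1. F lies on line CN with CF:FN = 4:1 ⇒ F = (1/5, 4/5)
2. L is where the line through F parallel to CD meets line ND ⇒ L = (0, 4/5)
L = N + t·(D−N) with t = 1/5, so NL:LD = t:(1−t) = 1/5:4/5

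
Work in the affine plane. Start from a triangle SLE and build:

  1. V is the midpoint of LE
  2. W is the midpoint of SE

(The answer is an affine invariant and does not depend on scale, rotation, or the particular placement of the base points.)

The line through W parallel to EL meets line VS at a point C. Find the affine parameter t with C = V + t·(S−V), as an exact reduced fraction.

t = 1/2

Work in coordinates with S = (0, 0), L = (1, 0), E = (0, 1).
1. V is the midpoint of LE ⇒ V = (1/2, 1/2)
2. W is the midpoint of SE ⇒ W = (0, 1/2)
through W parallel to EL: direction (1, -1); meets VS at C = (1/4, 1/4)
C = V + t·(S−V) with t = 1/2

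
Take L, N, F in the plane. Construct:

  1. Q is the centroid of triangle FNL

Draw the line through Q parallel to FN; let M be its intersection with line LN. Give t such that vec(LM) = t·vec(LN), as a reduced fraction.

Assign L = (0, 0), N = (1, 0), F = (0, 1) — the answer is frame-independent, so this choice is without loss of generality.
1. Q is the centroid of triangle FNL ⇒ Q = (1/3, 1/3)
through Q parallel to FN: direction (1, -1); meets LN at M = (2/3, 0)
M = L + t·(N−L) with t = 2/3

t = 2/3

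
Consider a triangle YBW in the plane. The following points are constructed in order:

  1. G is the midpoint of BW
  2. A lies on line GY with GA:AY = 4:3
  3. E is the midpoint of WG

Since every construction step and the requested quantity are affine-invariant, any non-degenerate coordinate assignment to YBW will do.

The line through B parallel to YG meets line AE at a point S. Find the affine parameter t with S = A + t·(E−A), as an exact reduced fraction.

t = -2

Assign Y = (0, 0), B = (1, 0), W = (0, 1) — the answer is frame-independent, so this choice is without loss of generality.
1. G is the midpoint of BW ⇒ G = (1/2, 1/2)
2. A lies on line GY with GA:AY = 4:3 ⇒ A = (3/14, 3/14)
3. E is the midpoint of WG ⇒ E = (1/4, 3/4)
through B parallel to YG: direction (1/2, 1/2); meets AE at S = (1/7, -6/7)
S = A + t·(E−A) with t = -2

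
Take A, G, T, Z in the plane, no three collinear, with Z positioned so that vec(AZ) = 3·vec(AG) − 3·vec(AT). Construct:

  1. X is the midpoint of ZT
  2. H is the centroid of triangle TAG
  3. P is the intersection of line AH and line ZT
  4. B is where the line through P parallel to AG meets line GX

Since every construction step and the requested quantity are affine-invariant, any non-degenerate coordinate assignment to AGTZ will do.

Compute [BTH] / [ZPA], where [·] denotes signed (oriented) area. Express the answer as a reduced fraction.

Choose coordinates A = (0, 0), G = (1, 0), T = (0, 1), Z = (3, -3).
1. X is the midpoint of ZT ⇒ X = (3/2, -1)
2. H is the centroid of triangle TAG ⇒ H = (1/3, 1/3)
3. P is the intersection of line AH and line ZT ⇒ P = (3/7, 3/7)
4. B is where the line through P parallel to AG meets line GX ⇒ B = (11/14, 3/7)
2·[BTH] = 1/3, 2·[ZPA] = 18/7
[BTH]:[ZPA] = 1/3:18/7 = 7/54

[BTH]:[ZPA] = 7/54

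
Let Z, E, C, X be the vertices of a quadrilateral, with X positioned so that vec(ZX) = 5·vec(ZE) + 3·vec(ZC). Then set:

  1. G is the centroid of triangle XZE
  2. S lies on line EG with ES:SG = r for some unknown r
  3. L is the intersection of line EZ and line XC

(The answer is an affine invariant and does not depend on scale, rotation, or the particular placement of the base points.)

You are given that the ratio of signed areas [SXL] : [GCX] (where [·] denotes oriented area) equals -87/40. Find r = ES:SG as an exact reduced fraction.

Choose coordinates Z = (0, 0), E = (1, 0), C = (0, 1), X = (5, 3).
1. G is the centroid of triangle XZE ⇒ G = (2, 1)
2. With ES:SG = r, write λ = r/(r+1) so S = E + λ·(G−E); S is affine-linear in λ
3. L is the intersection of line EZ and line XC ⇒ L = (-5/2, 0)
Every point depending on S is an affine combination of S and λ-independent points, so each such coordinate is linear in λ; the λ² term in each signed area is a multiple of (G−E)×(G−E) = 0, so 2·[SXL] and 2·[GCX] are each linear in λ. Evaluating at λ=0 and λ=1:
  2·[SXL] = -9/2·λ + 21/2,   2·[GCX] = -4
So [SXL]:[GCX] = (-9/2·λ + 21/2) / (-4). Setting this equal to -87/40:
  -9/2·λ + 21/2 = -87/40·(-4)  ⇒  λ = 2/5
Then r = λ/(1−λ) = (2/5)/(3/5) = 2/3. Check: with r = 2/3, S = (7/5, 2/5) and [SXL]:[GCX] = -87/40 as required.

r = 2/3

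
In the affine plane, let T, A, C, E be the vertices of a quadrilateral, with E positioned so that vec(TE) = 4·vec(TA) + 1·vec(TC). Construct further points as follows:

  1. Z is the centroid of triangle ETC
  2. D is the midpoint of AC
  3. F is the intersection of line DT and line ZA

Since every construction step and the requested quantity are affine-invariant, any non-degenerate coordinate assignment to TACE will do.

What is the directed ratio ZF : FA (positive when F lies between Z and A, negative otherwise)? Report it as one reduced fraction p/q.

Work in coordinates with T = (0, 0), A = (1, 0), C = (0, 1), E = (4, 1).
1. Z is the centroid of triangle ETC ⇒ Z = (4/3, 2/3)
2. D is the midpoint of AC ⇒ D = (1/2, 1/2)
3. F is the intersection of line DT and line ZA ⇒ F = (2, 2)
F = Z + t·(A−Z) with t = -2, so ZF:FA = t:(1−t) = -2:3

ZF:FA = -2/3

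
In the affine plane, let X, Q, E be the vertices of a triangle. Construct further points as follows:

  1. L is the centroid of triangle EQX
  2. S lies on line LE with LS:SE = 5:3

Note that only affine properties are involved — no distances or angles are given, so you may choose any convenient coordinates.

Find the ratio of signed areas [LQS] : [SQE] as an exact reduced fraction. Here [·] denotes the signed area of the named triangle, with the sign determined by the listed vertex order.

Choose coordinates X = (0, 0), Q = (1, 0), E = (0, 1).
1. L is the centroid of triangle EQX ⇒ L = (1/3, 1/3)
2. S lies on line LE with LS:SE = 5:3 ⇒ S = (1/8, 3/4)
2·[LQS] = 5/24, 2·[SQE] = 1/8
[LQS]:[SQE] = 5/24:1/8 = 5/3

[LQS]:[SQE] = 5/3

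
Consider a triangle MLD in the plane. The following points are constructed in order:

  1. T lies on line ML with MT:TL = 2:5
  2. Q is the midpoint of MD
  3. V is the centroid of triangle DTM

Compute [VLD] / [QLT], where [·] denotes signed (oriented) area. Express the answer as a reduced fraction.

Set M = (0, 0), L = (1, 0), D = (0, 1); any affine frame gives the same invariant.
1. T lies on line ML with MT:TL = 2:5 ⇒ T = (2/7, 0)
2. Q is the midpoint of MD ⇒ Q = (0, 1/2)
3. V is the centroid of triangle DTM ⇒ V = (2/21, 1/3)
2·[VLD] = 4/7, 2·[QLT] = -5/14
[VLD]:[QLT] = 4/7:-5/14 = -8/5

[VLD]:[QLT] = -8/5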